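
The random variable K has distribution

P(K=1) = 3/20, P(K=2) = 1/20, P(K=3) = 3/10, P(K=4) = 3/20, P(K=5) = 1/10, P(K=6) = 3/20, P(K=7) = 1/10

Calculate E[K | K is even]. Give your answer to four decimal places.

P(K is even) = 1/20 + 3/20 + 3/20 = 7/20.
E[K | K is even] = [2·1/20 + 4·3/20 + 6·3/20] / (7/20)
 = 8/5 / (7/20)
 = 32/7

4.5714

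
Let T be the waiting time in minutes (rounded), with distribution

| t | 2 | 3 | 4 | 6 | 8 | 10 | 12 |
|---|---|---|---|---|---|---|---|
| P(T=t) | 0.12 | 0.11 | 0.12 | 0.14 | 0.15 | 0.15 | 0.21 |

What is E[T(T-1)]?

56.16

E[T(T-1)] = Σ t(t-1)·P(T=t)
 = 2·0.12 + 6·0.11 + 12·0.12 + 30·0.14 + 56·0.15 + 90·0.15 + 132·0.21
 = 0.24 + 0.66 + 1.44 + 4.2 + 8.4 + 13.5 + 27.72
 = 56.16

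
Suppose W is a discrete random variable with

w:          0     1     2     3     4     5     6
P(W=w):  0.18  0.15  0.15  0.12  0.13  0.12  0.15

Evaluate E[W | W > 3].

P(W > 3) = 0.13 + 0.12 + 0.15 = 0.4.
E[W | W > 3] = [4·0.13 + 5·0.12 + 6·0.15] / 0.4
 = 2.02 / 0.4
 = 101/20

5.05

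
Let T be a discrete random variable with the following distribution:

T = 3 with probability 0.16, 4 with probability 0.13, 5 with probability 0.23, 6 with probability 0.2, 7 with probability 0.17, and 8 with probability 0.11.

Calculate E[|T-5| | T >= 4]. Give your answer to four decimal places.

1.1905

P(T >= 4) = 0.13 + 0.23 + 0.2 + 0.17 + 0.11 = 0.84.
E[|T-5| | T >= 4] = [1·0.13 + 0·0.23 + 1·0.2 + 2·0.17 + 3·0.11] / 0.84
 = 1 / 0.84
 = 25/21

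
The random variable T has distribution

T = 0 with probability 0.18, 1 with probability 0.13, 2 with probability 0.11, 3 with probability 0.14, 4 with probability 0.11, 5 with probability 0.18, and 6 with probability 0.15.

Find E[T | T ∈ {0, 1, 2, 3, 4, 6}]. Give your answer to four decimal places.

P(T ∈ {0, 1, 2, 3, 4, 6}) = 0.18 + 0.13 + 0.11 + 0.14 + 0.11 + 0.15 = 0.82.
E[T | T ∈ {0, 1, 2, 3, 4, 6}] = [0·0.18 + 1·0.13 + 2·0.11 + 3·0.14 + 4·0.11 + 6·0.15] / 0.82
 = 2.11 / 0.82
 = 211/82

2.5732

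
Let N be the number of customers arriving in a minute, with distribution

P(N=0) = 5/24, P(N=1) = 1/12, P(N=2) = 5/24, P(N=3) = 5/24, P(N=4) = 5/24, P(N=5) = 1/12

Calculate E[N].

E[N] = Σ n·P(N=n)
 = 0·5/24 + 1·1/12 + 2·5/24 + 3·5/24 + 4·5/24 + 5·1/12
 = 0 + 1/12 + 5/12 + 5/8 + 5/6 + 5/12
 = 19/8

2.375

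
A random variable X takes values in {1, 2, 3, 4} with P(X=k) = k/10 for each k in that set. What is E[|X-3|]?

E[|X-3|] = Σ |x-3|·P(X=x)
 = 2·1/10 + 1·1/5 + 0·3/10 + 1·2/5
 = 1/5 + 1/5 + 0 + 2/5
 = 4/5

0.8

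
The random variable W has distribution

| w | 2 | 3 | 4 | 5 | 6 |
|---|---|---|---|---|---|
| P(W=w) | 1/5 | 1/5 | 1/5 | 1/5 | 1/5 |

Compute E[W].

E[W] = Σ w·P(W=w)
 = 2·1/5 + 3·1/5 + 4·1/5 + 5·1/5 + 6·1/5
 = 2/5 + 3/5 + 4/5 + 1 + 6/5
 = 4

4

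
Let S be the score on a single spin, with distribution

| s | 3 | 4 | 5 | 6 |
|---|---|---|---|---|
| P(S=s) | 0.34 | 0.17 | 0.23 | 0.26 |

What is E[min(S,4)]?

E[min(S,4)] = Σ min(s,4)·P(S=s)
 = 3·0.34 + 4·0.17 + 4·0.23 + 4·0.26
 = 1.02 + 0.68 + 0.92 + 1.04
 = 3.66

3.66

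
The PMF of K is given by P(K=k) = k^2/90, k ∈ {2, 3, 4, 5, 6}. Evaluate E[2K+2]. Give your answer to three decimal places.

E[2K+2] = Σ (2k+2)·P(K=k)
 = 6·2/45 + 8·1/10 + 10·8/45 + 12·5/18 + 14·2/5
 = 4/15 + 4/5 + 16/9 + 10/3 + 28/5
 = 106/9

11.778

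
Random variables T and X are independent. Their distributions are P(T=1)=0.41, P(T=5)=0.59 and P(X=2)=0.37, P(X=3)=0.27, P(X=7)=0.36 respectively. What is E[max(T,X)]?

5.0435

E[max(T,X)] = Σ_t Σ_x max(t,x) · P(T=t)P(X=x)
 = 2·0.1517 + 3·0.1107 + 7·0.1476 + 5·0.2183 + 5·0.1593 + 7·0.2124
 = 0.3034 + 0.3321 + 1.0332 + 1.0915 + 0.7965 + 1.4868
 = 5.0435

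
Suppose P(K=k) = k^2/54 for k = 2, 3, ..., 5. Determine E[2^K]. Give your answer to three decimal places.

21.185

E[2^K] = Σ 2^k·P(K=k)
 = 4·2/27 + 8·1/6 + 16·8/27 + 32·25/54
 = 8/27 + 4/3 + 128/27 + 400/27
 = 572/27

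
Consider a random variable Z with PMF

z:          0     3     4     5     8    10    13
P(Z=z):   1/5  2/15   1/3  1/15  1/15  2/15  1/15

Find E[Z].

E[Z] = Σ z·P(Z=z)
 = 0·1/5 + 3·2/15 + 4·1/3 + 5·1/15 + 8·1/15 + 10·2/15 + 13·1/15
 = 0 + 2/5 + 4/3 + 1/3 + 8/15 + 4/3 + 13/15
 = 24/5

4.8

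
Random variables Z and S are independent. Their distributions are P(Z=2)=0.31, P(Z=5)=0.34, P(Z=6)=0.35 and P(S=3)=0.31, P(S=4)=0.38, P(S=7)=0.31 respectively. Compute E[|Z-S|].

E[|Z-S|] = Σ_z Σ_s |z-s| · P(Z=z)P(S=s)
 = 1·0.0961 + 2·0.1178 + 5·0.0961 + 2·0.1054 + 1·0.1292 + 2·0.1054 + 3·0.1085 + 2·0.133 + 1·0.1085
 = 0.0961 + 0.2356 + 0.4805 + 0.2108 + 0.1292 + 0.2108 + 0.3255 + 0.266 + 0.1085
 = 2.063

2.063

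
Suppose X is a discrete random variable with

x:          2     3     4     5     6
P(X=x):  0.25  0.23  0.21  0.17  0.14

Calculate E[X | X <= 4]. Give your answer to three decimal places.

P(X <= 4) = 0.25 + 0.23 + 0.21 = 0.69.
E[X | X <= 4] = [2·0.25 + 3·0.23 + 4·0.21] / 0.69
 = 2.03 / 0.69
 = 203/69

2.942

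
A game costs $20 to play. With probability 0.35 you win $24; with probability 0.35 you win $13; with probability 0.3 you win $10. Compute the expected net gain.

E[payout] = 24·0.35 + 13·0.35 + 10·0.3
 = 8.4 + 4.55 + 3
 = 15.95
Net = 15.95 - 20 = -4.05

-4.05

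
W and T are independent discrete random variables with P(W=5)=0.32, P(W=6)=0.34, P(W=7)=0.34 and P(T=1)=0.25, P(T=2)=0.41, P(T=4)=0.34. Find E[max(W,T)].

6.02

E[max(W,T)] = Σ_w Σ_t max(w,t) · P(W=w)P(T=t)
 = 5·0.08 + 5·0.1312 + 5·0.1088 + 6·0.085 + 6·0.1394 + 6·0.1156 + 7·0.085 + 7·0.1394 + 7·0.1156
 = 0.4 + 0.656 + 0.544 + 0.51 + 0.8364 + 0.6936 + 0.595 + 0.9758 + 0.8092
 = 6.02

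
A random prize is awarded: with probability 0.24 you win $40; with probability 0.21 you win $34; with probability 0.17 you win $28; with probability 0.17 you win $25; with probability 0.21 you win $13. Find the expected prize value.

E[payout] = 40·0.24 + 34·0.21 + 28·0.17 + 25·0.17 + 13·0.21
 = 9.6 + 7.14 + 4.76 + 4.25 + 2.73
 = 28.48

28.48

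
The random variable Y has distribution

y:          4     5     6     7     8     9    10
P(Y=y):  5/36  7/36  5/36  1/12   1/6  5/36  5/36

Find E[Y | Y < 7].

5

P(Y < 7) = 5/36 + 7/36 + 5/36 = 17/36.
E[Y | Y < 7] = [4·5/36 + 5·7/36 + 6·5/36] / (17/36)
 = 85/36 / (17/36)
 = 5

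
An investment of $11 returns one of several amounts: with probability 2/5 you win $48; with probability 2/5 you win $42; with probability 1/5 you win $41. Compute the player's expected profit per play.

E[payout] = 48·2/5 + 42·2/5 + 41·1/5
 = 96/5 + 84/5 + 41/5
 = 221/5
Net = 221/5 - 11 = 166/5

33.2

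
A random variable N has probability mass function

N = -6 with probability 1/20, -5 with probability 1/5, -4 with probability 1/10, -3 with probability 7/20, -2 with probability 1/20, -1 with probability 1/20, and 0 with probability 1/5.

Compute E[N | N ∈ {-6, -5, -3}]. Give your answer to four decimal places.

P(N ∈ {-6, -5, -3}) = 1/20 + 1/5 + 7/20 = 3/5.
E[N | N ∈ {-6, -5, -3}] = [(-6)·1/20 + (-5)·1/5 + (-3)·7/20] / (3/5)
 = -47/20 / (3/5)
 = -47/12

-3.9167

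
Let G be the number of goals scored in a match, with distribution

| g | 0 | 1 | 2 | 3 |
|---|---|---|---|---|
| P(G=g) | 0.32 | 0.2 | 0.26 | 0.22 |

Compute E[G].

1.38

E[G] = Σ g·P(G=g)
 = 0·0.32 + 1·0.2 + 2·0.26 + 3·0.22
 = 0 + 0.2 + 0.52 + 0.66
 = 1.38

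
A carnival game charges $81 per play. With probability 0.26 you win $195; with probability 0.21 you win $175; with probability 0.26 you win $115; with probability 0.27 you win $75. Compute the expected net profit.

56.6

E[payout] = 195·0.26 + 175·0.21 + 115·0.26 + 75·0.27
 = 50.7 + 36.75 + 29.9 + 20.25
 = 137.6
Net = 137.6 - 81 = 56.6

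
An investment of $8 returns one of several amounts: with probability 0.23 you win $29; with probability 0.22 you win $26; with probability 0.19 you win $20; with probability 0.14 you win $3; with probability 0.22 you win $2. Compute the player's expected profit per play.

9.05

E[payout] = 29·0.23 + 26·0.22 + 20·0.19 + 3·0.14 + 2·0.22
 = 6.67 + 5.72 + 3.8 + 0.42 + 0.44
 = 17.05
Net = 17.05 - 8 = 9.05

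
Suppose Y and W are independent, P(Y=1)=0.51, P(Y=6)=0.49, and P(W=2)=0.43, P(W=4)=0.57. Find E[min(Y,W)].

E[min(Y,W)] = Σ_y Σ_w min(y,w) · P(Y=y)P(W=w)
 = 1·0.2193 + 1·0.2907 + 2·0.2107 + 4·0.2793
 = 0.2193 + 0.2907 + 0.4214 + 1.1172
 = 2.0486

2.0486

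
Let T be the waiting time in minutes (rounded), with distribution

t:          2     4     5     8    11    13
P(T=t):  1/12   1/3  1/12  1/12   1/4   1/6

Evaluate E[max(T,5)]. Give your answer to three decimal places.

E[max(T,5)] = Σ max(t,5)·P(T=t)
 = 5·1/12 + 5·1/3 + 5·1/12 + 8·1/12 + 11·1/4 + 13·1/6
 = 5/12 + 5/3 + 5/12 + 2/3 + 11/4 + 13/6
 = 97/12

8.083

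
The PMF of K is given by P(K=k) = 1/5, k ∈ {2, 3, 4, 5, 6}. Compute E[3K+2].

14

E[3K+2] = Σ (3k+2)·P(K=k)
 = 8·1/5 + 11·1/5 + 14·1/5 + 17·1/5 + 20·1/5
 = 8/5 + 11/5 + 14/5 + 17/5 + 4
 = 14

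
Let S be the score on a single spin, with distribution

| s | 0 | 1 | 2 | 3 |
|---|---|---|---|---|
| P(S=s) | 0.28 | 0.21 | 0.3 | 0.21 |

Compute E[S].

1.44

E[S] = Σ s·P(S=s)
 = 0·0.28 + 1·0.21 + 2·0.3 + 3·0.21
 = 0 + 0.21 + 0.6 + 0.63
 = 1.44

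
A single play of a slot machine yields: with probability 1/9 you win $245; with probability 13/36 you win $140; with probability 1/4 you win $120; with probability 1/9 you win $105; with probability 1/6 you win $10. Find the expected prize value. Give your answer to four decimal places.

E[payout] = 245·1/9 + 140·13/36 + 120·1/4 + 105·1/9 + 10·1/6
 = 245/9 + 455/9 + 30 + 35/3 + 5/3
 = 1090/9

121.1111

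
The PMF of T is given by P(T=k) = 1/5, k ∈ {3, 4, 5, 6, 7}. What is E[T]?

5

E[T] = Σ t·P(T=t)
 = 3·1/5 + 4·1/5 + 5·1/5 + 6·1/5 + 7·1/5
 = 3/5 + 4/5 + 1 + 6/5 + 7/5
 = 5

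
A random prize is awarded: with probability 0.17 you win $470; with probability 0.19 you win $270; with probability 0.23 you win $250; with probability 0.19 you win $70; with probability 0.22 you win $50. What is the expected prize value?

E[payout] = 470·0.17 + 270·0.19 + 250·0.23 + 70·0.19 + 50·0.22
 = 79.9 + 51.3 + 57.5 + 13.3 + 11
 = 213

213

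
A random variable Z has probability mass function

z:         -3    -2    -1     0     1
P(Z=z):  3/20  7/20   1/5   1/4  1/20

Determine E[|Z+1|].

E[|Z+1|] = Σ |z+1|·P(Z=z)
 = 2·3/20 + 1·7/20 + 0·1/5 + 1·1/4 + 2·1/20
 = 3/10 + 7/20 + 0 + 1/4 + 1/10
 = 1

1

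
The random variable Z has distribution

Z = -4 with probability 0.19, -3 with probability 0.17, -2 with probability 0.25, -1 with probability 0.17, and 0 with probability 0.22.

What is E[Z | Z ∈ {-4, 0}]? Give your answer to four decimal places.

-1.8537

P(Z ∈ {-4, 0}) = 0.19 + 0.22 = 0.41.
E[Z | Z ∈ {-4, 0}] = [(-4)·0.19 + 0·0.22] / 0.41
 = -0.76 / 0.41
 = -76/41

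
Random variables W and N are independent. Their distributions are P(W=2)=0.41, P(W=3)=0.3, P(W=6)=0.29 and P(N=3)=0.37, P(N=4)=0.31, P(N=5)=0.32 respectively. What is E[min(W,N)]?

E[min(W,N)] = Σ_w Σ_n min(w,n) · P(W=w)P(N=n)
 = 2·0.1517 + 2·0.1271 + 2·0.1312 + 3·0.111 + 3·0.093 + 3·0.096 + 3·0.1073 + 4·0.0899 + 5·0.0928
 = 0.3034 + 0.2542 + 0.2624 + 0.333 + 0.279 + 0.288 + 0.3219 + 0.3596 + 0.464
 = 2.8655

2.8655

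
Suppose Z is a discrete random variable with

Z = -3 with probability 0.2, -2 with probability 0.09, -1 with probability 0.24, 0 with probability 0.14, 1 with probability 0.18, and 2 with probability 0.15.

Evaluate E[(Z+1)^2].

3.1

E[(Z+1)^2] = Σ (z+1)^2·P(Z=z)
 = 4·0.2 + 1·0.09 + 0·0.24 + 1·0.14 + 4·0.18 + 9·0.15
 = 0.8 + 0.09 + 0 + 0.14 + 0.72 + 1.35
 = 3.1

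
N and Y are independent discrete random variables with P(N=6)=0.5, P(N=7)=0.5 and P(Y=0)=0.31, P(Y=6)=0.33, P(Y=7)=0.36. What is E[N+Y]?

11

E[N+Y] = Σ_n Σ_y (n+y) · P(N=n)P(Y=y)
 = 6·0.155 + 12·0.165 + 13·0.18 + 7·0.155 + 13·0.165 + 14·0.18
 = 0.93 + 1.98 + 2.34 + 1.085 + 2.145 + 2.52
 = 11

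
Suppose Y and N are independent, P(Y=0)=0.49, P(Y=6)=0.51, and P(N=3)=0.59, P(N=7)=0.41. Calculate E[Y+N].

7.7

E[Y+N] = Σ_y Σ_n (y+n) · P(Y=y)P(N=n)
 = 3·0.2891 + 7·0.2009 + 9·0.3009 + 13·0.2091
 = 0.8673 + 1.4063 + 2.7081 + 2.7183
 = 7.7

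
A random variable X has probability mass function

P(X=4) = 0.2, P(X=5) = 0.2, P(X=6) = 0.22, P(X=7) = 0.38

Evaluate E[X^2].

34.74

E[X^2] = Σ x^2·P(X=x)
 = 16·0.2 + 25·0.2 + 36·0.22 + 49·0.38
 = 3.2 + 5 + 7.92 + 18.62
 = 34.74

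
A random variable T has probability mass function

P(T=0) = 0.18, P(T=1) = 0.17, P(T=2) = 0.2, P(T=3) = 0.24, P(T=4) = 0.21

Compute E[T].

2.13

E[T] = Σ t·P(T=t)
 = 0·0.18 + 1·0.17 + 2·0.2 + 3·0.24 + 4·0.21
 = 0 + 0.17 + 0.4 + 0.72 + 0.84
 = 2.13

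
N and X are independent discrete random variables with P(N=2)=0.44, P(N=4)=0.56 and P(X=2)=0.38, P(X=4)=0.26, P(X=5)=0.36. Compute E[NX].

11.232

E[NX] = Σ_n Σ_x nx · P(N=n)P(X=x)
 = 4·0.1672 + 8·0.1144 + 10·0.1584 + 8·0.2128 + 16·0.1456 + 20·0.2016
 = 0.6688 + 0.9152 + 1.584 + 1.7024 + 2.3296 + 4.032
 = 11.232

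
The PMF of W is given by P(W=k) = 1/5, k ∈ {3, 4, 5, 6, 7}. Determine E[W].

E[W] = Σ w·P(W=w)
 = 3·1/5 + 4·1/5 + 5·1/5 + 6·1/5 + 7·1/5
 = 3/5 + 4/5 + 1 + 6/5 + 7/5
 = 5

5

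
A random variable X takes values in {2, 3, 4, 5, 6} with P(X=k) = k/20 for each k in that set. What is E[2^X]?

32

E[2^X] = Σ 2^x·P(X=x)
 = 4·1/10 + 8·3/20 + 16·1/5 + 32·1/4 + 64·3/10
 = 2/5 + 6/5 + 16/5 + 8 + 96/5
 = 32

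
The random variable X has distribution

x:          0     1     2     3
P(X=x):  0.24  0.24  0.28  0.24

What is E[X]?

E[X] = Σ x·P(X=x)
 = 0·0.24 + 1·0.24 + 2·0.28 + 3·0.24
 = 0 + 0.24 + 0.56 + 0.72
 = 1.52

1.52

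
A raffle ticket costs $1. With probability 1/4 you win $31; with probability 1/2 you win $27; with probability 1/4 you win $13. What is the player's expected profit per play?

E[payout] = 31·1/4 + 27·1/2 + 13·1/4
 = 31/4 + 27/2 + 13/4
 = 49/2
Net = 49/2 - 1 = 47/2

23.5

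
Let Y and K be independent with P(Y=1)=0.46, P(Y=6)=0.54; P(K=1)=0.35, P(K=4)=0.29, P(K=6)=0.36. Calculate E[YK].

E[YK] = Σ_y Σ_k yk · P(Y=y)P(K=k)
 = 1·0.161 + 4·0.1334 + 6·0.1656 + 6·0.189 + 24·0.1566 + 36·0.1944
 = 0.161 + 0.5336 + 0.9936 + 1.134 + 3.7584 + 6.9984
 = 13.579

13.579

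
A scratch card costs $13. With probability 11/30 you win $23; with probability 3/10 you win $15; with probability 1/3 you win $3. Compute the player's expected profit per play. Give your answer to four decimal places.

E[payout] = 23·11/30 + 15·3/10 + 3·1/3
 = 253/30 + 9/2 + 1
 = 209/15
Net = 209/15 - 13 = 14/15

0.9333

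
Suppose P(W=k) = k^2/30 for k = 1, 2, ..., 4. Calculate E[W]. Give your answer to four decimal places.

E[W] = Σ w·P(W=w)
 = 1·1/30 + 2·2/15 + 3·3/10 + 4·8/15
 = 1/30 + 4/15 + 9/10 + 32/15
 = 10/3

3.3333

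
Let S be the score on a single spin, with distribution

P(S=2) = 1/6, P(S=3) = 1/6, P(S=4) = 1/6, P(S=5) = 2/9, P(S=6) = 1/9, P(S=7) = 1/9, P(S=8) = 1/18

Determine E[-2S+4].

E[-2S+4] = Σ (-2s+4)·P(S=s)
 = 0·1/6 + (-2)·1/6 + (-4)·1/6 + (-6)·2/9 + (-8)·1/9 + (-10)·1/9 + (-12)·1/18
 = 0 + (-1/3) + (-2/3) + (-4/3) + (-8/9) + (-10/9) + (-2/3)
 = -5

-5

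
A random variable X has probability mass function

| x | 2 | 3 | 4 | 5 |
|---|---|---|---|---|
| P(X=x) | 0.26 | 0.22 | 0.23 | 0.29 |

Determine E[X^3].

E[X^3] = Σ x^3·P(X=x)
 = 8·0.26 + 27·0.22 + 64·0.23 + 125·0.29
 = 2.08 + 5.94 + 14.72 + 36.25
 = 58.99

58.99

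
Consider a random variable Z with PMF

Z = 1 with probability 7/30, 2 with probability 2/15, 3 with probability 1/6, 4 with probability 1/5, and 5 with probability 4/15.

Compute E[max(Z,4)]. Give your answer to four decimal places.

E[max(Z,4)] = Σ max(z,4)·P(Z=z)
 = 4·7/30 + 4·2/15 + 4·1/6 + 4·1/5 + 5·4/15
 = 14/15 + 8/15 + 2/3 + 4/5 + 4/3
 = 64/15

4.2667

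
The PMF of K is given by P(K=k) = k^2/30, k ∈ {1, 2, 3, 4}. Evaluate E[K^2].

11.8

E[K^2] = Σ k^2·P(K=k)
 = 1·1/30 + 4·2/15 + 9·3/10 + 16·8/15
 = 1/30 + 8/15 + 27/10 + 128/15
 = 59/5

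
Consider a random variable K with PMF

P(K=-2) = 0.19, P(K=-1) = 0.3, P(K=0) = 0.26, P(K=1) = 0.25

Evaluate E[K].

E[K] = Σ k·P(K=k)
 = (-2)·0.19 + (-1)·0.3 + 0·0.26 + 1·0.25
 = (-0.38) + (-0.3) + 0 + 0.25
 = -0.43

-0.43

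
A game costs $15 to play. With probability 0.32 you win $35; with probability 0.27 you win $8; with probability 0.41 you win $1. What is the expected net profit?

-1.23

E[payout] = 35·0.32 + 8·0.27 + 1·0.41
 = 11.2 + 2.16 + 0.41
 = 13.77
Net = 13.77 - 15 = -1.23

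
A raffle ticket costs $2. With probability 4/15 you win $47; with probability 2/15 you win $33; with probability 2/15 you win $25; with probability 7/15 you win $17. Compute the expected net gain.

26.2

E[payout] = 47·4/15 + 33·2/15 + 25·2/15 + 17·7/15
 = 188/15 + 22/5 + 10/3 + 119/15
 = 141/5
Net = 141/5 - 2 = 131/5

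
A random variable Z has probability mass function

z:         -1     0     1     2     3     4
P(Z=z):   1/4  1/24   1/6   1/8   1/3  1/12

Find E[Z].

E[Z] = Σ z·P(Z=z)
 = (-1)·1/4 + 0·1/24 + 1·1/6 + 2·1/8 + 3·1/3 + 4·1/12
 = (-1/4) + 0 + 1/6 + 1/4 + 1 + 1/3
 = 3/2

1.5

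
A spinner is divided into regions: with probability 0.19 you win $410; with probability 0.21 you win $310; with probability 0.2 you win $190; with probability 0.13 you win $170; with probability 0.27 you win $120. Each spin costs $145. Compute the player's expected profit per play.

90.5

E[payout] = 410·0.19 + 310·0.21 + 190·0.2 + 170·0.13 + 120·0.27
 = 77.9 + 65.1 + 38 + 22.1 + 32.4
 = 235.5
Net = 235.5 - 145 = 90.5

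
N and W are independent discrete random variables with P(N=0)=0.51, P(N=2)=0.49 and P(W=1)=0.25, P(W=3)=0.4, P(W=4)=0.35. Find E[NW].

E[NW] = Σ_n Σ_w nw · P(N=n)P(W=w)
 = 0·0.1275 + 0·0.204 + 0·0.1785 + 2·0.1225 + 6·0.196 + 8·0.1715
 = 0 + 0 + 0 + 0.245 + 1.176 + 1.372
 = 2.793

2.793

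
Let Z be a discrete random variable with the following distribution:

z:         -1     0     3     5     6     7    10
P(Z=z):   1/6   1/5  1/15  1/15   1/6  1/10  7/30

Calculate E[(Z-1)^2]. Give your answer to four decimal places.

E[(Z-1)^2] = Σ (z-1)^2·P(Z=z)
 = 4·1/6 + 1·1/5 + 4·1/15 + 16·1/15 + 25·1/6 + 36·1/10 + 81·7/30
 = 2/3 + 1/5 + 4/15 + 16/15 + 25/6 + 18/5 + 189/10
 = 433/15

28.8667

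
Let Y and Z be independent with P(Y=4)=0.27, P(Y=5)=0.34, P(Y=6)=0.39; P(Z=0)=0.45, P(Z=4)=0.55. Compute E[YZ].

E[YZ] = Σ_y Σ_z yz · P(Y=y)P(Z=z)
 = 0·0.1215 + 16·0.1485 + 0·0.153 + 20·0.187 + 0·0.1755 + 24·0.2145
 = 0 + 2.376 + 0 + 3.74 + 0 + 5.148
 = 11.264

11.264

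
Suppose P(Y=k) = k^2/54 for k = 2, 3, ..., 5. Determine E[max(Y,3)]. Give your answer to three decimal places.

E[max(Y,3)] = Σ max(y,3)·P(Y=y)
 = 3·2/27 + 3·1/6 + 4·8/27 + 5·25/54
 = 2/9 + 1/2 + 32/27 + 125/54
 = 38/9

4.222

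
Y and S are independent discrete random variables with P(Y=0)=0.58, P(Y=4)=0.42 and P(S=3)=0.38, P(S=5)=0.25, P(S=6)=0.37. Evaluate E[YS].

E[YS] = Σ_y Σ_s ys · P(Y=y)P(S=s)
 = 0·0.2204 + 0·0.145 + 0·0.2146 + 12·0.1596 + 20·0.105 + 24·0.1554
 = 0 + 0 + 0 + 1.9152 + 2.1 + 3.7296
 = 7.7448

7.7448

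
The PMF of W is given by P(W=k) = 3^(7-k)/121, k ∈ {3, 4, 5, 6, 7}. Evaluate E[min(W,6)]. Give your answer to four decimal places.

E[min(W,6)] = Σ min(w,6)·P(W=w)
 = 3·81/121 + 4·27/121 + 5·9/121 + 6·3/121 + 6·1/121
 = 243/121 + 108/121 + 45/121 + 18/121 + 6/121
 = 420/121

3.4711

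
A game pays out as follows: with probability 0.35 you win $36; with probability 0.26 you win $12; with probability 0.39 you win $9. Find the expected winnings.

E[payout] = 36·0.35 + 12·0.26 + 9·0.39
 = 12.6 + 3.12 + 3.51
 = 19.23

19.23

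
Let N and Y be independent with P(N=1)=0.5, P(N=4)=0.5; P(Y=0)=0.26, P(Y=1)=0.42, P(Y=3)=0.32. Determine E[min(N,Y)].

1.06

E[min(N,Y)] = Σ_n Σ_y min(n,y) · P(N=n)P(Y=y)
 = 0·0.13 + 1·0.21 + 1·0.16 + 0·0.13 + 1·0.21 + 3·0.16
 = 0 + 0.21 + 0.16 + 0 + 0.21 + 0.48
 = 1.06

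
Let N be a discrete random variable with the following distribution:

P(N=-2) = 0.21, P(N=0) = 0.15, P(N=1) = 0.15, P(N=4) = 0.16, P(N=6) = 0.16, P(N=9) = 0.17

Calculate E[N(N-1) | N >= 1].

29.625

P(N >= 1) = 0.15 + 0.16 + 0.16 + 0.17 = 0.64.
E[N(N-1) | N >= 1] = [0·0.15 + 12·0.16 + 30·0.16 + 72·0.17] / 0.64
 = 18.96 / 0.64
 = 237/8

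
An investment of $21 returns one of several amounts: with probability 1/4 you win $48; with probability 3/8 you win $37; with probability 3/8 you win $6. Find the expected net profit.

7.125

E[payout] = 48·1/4 + 37·3/8 + 6·3/8
 = 12 + 111/8 + 9/4
 = 225/8
Net = 225/8 - 21 = 57/8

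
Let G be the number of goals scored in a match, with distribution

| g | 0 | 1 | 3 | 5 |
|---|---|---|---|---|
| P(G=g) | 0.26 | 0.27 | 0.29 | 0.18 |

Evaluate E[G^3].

E[G^3] = Σ g^3·P(G=g)
 = 0·0.26 + 1·0.27 + 27·0.29 + 125·0.18
 = 0 + 0.27 + 7.83 + 22.5
 = 30.6

30.6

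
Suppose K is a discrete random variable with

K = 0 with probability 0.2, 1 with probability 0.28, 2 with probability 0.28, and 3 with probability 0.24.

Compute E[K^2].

E[K^2] = Σ k^2·P(K=k)
 = 0·0.2 + 1·0.28 + 4·0.28 + 9·0.24
 = 0 + 0.28 + 1.12 + 2.16
 = 3.56

3.56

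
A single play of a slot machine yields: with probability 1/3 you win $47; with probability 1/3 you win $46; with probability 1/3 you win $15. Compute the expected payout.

E[payout] = 47·1/3 + 46·1/3 + 15·1/3
 = 47/3 + 46/3 + 5
 = 36

36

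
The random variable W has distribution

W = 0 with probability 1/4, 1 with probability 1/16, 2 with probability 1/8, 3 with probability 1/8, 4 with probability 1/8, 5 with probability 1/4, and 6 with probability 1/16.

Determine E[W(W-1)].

9.375

E[W(W-1)] = Σ w(w-1)·P(W=w)
 = 0·1/4 + 0·1/16 + 2·1/8 + 6·1/8 + 12·1/8 + 20·1/4 + 30·1/16
 = 0 + 0 + 1/4 + 3/4 + 3/2 + 5 + 15/8
 = 75/8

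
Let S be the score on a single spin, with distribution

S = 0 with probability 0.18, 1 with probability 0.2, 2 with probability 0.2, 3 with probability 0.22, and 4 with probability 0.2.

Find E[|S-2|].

1.18

E[|S-2|] = Σ |s-2|·P(S=s)
 = 2·0.18 + 1·0.2 + 0·0.2 + 1·0.22 + 2·0.2
 = 0.36 + 0.2 + 0 + 0.22 + 0.4
 = 1.18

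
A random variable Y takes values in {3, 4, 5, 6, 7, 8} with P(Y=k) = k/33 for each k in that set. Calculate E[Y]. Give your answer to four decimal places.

E[Y] = Σ y·P(Y=y)
 = 3·1/11 + 4·4/33 + 5·5/33 + 6·2/11 + 7·7/33 + 8·8/33
 = 3/11 + 16/33 + 25/33 + 12/11 + 49/33 + 64/33
 = 199/33

6.0303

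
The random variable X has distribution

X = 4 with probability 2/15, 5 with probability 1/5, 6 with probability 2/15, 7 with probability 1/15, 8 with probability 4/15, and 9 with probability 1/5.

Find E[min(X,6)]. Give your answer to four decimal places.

5.5333

E[min(X,6)] = Σ min(x,6)·P(X=x)
 = 4·2/15 + 5·1/5 + 6·2/15 + 6·1/15 + 6·4/15 + 6·1/5
 = 8/15 + 1 + 4/5 + 2/5 + 8/5 + 6/5
 = 83/15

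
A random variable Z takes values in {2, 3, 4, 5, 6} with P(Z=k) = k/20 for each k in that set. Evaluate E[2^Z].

32

E[2^Z] = Σ 2^z·P(Z=z)
 = 4·1/10 + 8·3/20 + 16·1/5 + 32·1/4 + 64·3/10
 = 2/5 + 6/5 + 16/5 + 8 + 96/5
 = 32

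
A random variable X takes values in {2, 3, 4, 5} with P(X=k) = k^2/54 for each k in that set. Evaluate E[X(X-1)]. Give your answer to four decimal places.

13.9630

E[X(X-1)] = Σ x(x-1)·P(X=x)
 = 2·2/27 + 6·1/6 + 12·8/27 + 20·25/54
 = 4/27 + 1 + 32/9 + 250/27
 = 377/27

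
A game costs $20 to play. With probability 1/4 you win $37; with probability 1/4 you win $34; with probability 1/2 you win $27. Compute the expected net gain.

11.25

E[payout] = 37·1/4 + 34·1/4 + 27·1/2
 = 37/4 + 17/2 + 27/2
 = 125/4
Net = 125/4 - 20 = 45/4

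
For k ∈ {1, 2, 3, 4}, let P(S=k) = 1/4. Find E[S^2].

7.5

E[S^2] = Σ s^2·P(S=s)
 = 1·1/4 + 4·1/4 + 9·1/4 + 16·1/4
 = 1/4 + 1 + 9/4 + 4
 = 15/2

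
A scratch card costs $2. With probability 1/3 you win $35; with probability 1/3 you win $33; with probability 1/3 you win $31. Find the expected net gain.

E[payout] = 35·1/3 + 33·1/3 + 31·1/3
 = 35/3 + 11 + 31/3
 = 33
Net = 33 - 2 = 31

31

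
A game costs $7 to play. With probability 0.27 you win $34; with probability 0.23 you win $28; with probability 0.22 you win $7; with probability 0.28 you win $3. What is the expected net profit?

11

E[payout] = 34·0.27 + 28·0.23 + 7·0.22 + 3·0.28
 = 9.18 + 6.44 + 1.54 + 0.84
 = 18
Net = 18 - 7 = 11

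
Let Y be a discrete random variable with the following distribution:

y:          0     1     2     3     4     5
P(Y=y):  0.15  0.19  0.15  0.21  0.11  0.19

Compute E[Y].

2.51

E[Y] = Σ y·P(Y=y)
 = 0·0.15 + 1·0.19 + 2·0.15 + 3·0.21 + 4·0.11 + 5·0.19
 = 0 + 0.19 + 0.3 + 0.63 + 0.44 + 0.95
 = 2.51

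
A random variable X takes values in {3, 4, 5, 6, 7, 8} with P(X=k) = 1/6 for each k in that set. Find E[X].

5.5

E[X] = Σ x·P(X=x)
 = 3·1/6 + 4·1/6 + 5·1/6 + 6·1/6 + 7·1/6 + 8·1/6
 = 1/2 + 2/3 + 5/6 + 1 + 7/6 + 4/3
 = 11/2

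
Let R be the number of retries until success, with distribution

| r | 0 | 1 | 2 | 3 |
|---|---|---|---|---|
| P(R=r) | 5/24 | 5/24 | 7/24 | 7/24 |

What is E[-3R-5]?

E[-3R-5] = Σ (-3r-5)·P(R=r)
 = (-5)·5/24 + (-8)·5/24 + (-11)·7/24 + (-14)·7/24
 = (-25/24) + (-5/3) + (-77/24) + (-49/12)
 = -10

-10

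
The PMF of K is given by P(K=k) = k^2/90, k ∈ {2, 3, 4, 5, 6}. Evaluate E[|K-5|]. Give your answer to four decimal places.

0.9111

E[|K-5|] = Σ |k-5|·P(K=k)
 = 3·2/45 + 2·1/10 + 1·8/45 + 0·5/18 + 1·2/5
 = 2/15 + 1/5 + 8/45 + 0 + 2/5
 = 41/45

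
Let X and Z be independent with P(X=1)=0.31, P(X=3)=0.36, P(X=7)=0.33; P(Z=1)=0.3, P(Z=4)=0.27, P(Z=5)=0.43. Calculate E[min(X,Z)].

E[min(X,Z)] = Σ_x Σ_z min(x,z) · P(X=x)P(Z=z)
 = 1·0.093 + 1·0.0837 + 1·0.1333 + 1·0.108 + 3·0.0972 + 3·0.1548 + 1·0.099 + 4·0.0891 + 5·0.1419
 = 0.093 + 0.0837 + 0.1333 + 0.108 + 0.2916 + 0.4644 + 0.099 + 0.3564 + 0.7095
 = 2.3389

2.3389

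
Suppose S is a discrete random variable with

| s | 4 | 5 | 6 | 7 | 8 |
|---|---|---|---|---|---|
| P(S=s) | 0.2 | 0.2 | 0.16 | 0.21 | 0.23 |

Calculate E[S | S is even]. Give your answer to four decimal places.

6.1017

P(S is even) = 0.2 + 0.16 + 0.23 = 0.59.
E[S | S is even] = [4·0.2 + 6·0.16 + 8·0.23] / 0.59
 = 3.6 / 0.59
 = 360/59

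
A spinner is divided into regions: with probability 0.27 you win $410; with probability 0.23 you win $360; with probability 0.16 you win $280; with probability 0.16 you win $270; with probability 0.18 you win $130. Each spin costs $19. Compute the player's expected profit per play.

E[payout] = 410·0.27 + 360·0.23 + 280·0.16 + 270·0.16 + 130·0.18
 = 110.7 + 82.8 + 44.8 + 43.2 + 23.4
 = 304.9
Net = 304.9 - 19 = 285.9

285.9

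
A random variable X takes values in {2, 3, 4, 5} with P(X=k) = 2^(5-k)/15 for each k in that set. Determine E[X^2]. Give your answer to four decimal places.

E[X^2] = Σ x^2·P(X=x)
 = 4·8/15 + 9·4/15 + 16·2/15 + 25·1/15
 = 32/15 + 12/5 + 32/15 + 5/3
 = 25/3

8.3333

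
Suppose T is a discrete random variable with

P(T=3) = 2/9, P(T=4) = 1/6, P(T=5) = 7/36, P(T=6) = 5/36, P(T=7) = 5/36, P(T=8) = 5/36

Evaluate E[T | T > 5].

7

P(T > 5) = 5/36 + 5/36 + 5/36 = 5/12.
E[T | T > 5] = [6·5/36 + 7·5/36 + 8·5/36] / (5/12)
 = 35/12 / (5/12)
 = 7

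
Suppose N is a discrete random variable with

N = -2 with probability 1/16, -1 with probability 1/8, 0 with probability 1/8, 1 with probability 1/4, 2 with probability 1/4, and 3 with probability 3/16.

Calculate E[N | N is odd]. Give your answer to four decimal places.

1.2222

P(N is odd) = 1/8 + 1/4 + 3/16 = 9/16.
E[N | N is odd] = [(-1)·1/8 + 1·1/4 + 3·3/16] / (9/16)
 = 11/16 / (9/16)
 = 11/9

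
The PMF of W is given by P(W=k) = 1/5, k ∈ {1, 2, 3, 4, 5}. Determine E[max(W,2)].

3.2

E[max(W,2)] = Σ max(w,2)·P(W=w)
 = 2·1/5 + 2·1/5 + 3·1/5 + 4·1/5 + 5·1/5
 = 2/5 + 2/5 + 3/5 + 4/5 + 1
 = 16/5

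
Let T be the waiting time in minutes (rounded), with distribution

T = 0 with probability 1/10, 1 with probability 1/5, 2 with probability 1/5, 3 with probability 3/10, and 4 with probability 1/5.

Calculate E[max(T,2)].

E[max(T,2)] = Σ max(t,2)·P(T=t)
 = 2·1/10 + 2·1/5 + 2·1/5 + 3·3/10 + 4·1/5
 = 1/5 + 2/5 + 2/5 + 9/10 + 4/5
 = 27/10

2.7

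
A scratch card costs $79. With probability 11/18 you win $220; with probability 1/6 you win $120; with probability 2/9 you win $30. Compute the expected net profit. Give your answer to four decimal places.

E[payout] = 220·11/18 + 120·1/6 + 30·2/9
 = 1210/9 + 20 + 20/3
 = 1450/9
Net = 1450/9 - 79 = 739/9

82.1111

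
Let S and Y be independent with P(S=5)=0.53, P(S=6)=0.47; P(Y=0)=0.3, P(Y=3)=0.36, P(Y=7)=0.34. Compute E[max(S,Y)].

5.9902

E[max(S,Y)] = Σ_s Σ_y max(s,y) · P(S=s)P(Y=y)
 = 5·0.159 + 5·0.1908 + 7·0.1802 + 6·0.141 + 6·0.1692 + 7·0.1598
 = 0.795 + 0.954 + 1.2614 + 0.846 + 1.0152 + 1.1186
 = 5.9902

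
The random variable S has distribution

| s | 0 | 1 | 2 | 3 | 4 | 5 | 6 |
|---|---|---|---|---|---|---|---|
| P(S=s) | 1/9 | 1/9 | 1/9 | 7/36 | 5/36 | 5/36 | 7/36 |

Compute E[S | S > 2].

4.5

P(S > 2) = 7/36 + 5/36 + 5/36 + 7/36 = 2/3.
E[S | S > 2] = [3·7/36 + 4·5/36 + 5·5/36 + 6·7/36] / (2/3)
 = 3 / (2/3)
 = 9/2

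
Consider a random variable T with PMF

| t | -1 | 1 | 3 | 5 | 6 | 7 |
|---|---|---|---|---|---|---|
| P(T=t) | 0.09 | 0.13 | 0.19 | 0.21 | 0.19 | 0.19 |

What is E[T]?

E[T] = Σ t·P(T=t)
 = (-1)·0.09 + 1·0.13 + 3·0.19 + 5·0.21 + 6·0.19 + 7·0.19
 = (-0.09) + 0.13 + 0.57 + 1.05 + 1.14 + 1.33
 = 4.13

4.13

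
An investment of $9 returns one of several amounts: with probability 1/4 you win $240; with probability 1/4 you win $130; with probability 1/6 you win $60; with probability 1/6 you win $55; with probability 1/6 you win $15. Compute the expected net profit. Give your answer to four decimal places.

105.1667

E[payout] = 240·1/4 + 130·1/4 + 60·1/6 + 55·1/6 + 15·1/6
 = 60 + 65/2 + 10 + 55/6 + 5/2
 = 685/6
Net = 685/6 - 9 = 631/6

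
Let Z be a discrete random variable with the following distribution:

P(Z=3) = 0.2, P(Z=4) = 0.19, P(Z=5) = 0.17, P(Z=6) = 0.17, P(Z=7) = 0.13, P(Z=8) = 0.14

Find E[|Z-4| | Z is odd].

1.52

P(Z is odd) = 0.2 + 0.17 + 0.13 = 0.5.
E[|Z-4| | Z is odd] = [1·0.2 + 1·0.17 + 3·0.13] / 0.5
 = 0.76 / 0.5
 = 38/25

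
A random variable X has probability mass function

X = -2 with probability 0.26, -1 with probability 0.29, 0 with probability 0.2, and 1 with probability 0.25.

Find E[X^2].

1.58

E[X^2] = Σ x^2·P(X=x)
 = 4·0.26 + 1·0.29 + 0·0.2 + 1·0.25
 = 1.04 + 0.29 + 0 + 0.25
 = 1.58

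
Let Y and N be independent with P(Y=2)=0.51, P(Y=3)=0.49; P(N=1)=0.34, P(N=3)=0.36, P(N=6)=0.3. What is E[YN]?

E[YN] = Σ_y Σ_n yn · P(Y=y)P(N=n)
 = 2·0.1734 + 6·0.1836 + 12·0.153 + 3·0.1666 + 9·0.1764 + 18·0.147
 = 0.3468 + 1.1016 + 1.836 + 0.4998 + 1.5876 + 2.646
 = 8.0178

8.0178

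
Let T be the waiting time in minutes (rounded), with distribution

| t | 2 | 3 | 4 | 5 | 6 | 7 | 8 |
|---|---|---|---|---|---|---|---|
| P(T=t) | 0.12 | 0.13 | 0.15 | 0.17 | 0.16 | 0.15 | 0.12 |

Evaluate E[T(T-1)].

E[T(T-1)] = Σ t(t-1)·P(T=t)
 = 2·0.12 + 6·0.13 + 12·0.15 + 20·0.17 + 30·0.16 + 42·0.15 + 56·0.12
 = 0.24 + 0.78 + 1.8 + 3.4 + 4.8 + 6.3 + 6.72
 = 24.04

24.04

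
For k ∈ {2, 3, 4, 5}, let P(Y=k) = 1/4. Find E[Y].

3.5

E[Y] = Σ y·P(Y=y)
 = 2·1/4 + 3·1/4 + 4·1/4 + 5·1/4
 = 1/2 + 3/4 + 1 + 5/4
 = 7/2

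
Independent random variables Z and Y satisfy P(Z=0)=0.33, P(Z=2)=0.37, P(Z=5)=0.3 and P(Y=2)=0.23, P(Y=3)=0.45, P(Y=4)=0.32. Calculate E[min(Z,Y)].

E[min(Z,Y)] = Σ_z Σ_y min(z,y) · P(Z=z)P(Y=y)
 = 0·0.0759 + 0·0.1485 + 0·0.1056 + 2·0.0851 + 2·0.1665 + 2·0.1184 + 2·0.069 + 3·0.135 + 4·0.096
 = 0 + 0 + 0 + 0.1702 + 0.333 + 0.2368 + 0.138 + 0.405 + 0.384
 = 1.667

1.667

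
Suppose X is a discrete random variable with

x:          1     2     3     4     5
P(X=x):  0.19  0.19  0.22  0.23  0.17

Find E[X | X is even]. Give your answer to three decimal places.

3.095

P(X is even) = 0.19 + 0.23 = 0.42.
E[X | X is even] = [2·0.19 + 4·0.23] / 0.42
 = 1.3 / 0.42
 = 65/21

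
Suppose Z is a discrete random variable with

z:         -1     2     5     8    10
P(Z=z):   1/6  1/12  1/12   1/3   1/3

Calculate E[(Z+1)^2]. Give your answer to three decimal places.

E[(Z+1)^2] = Σ (z+1)^2·P(Z=z)
 = 0·1/6 + 9·1/12 + 36·1/12 + 81·1/3 + 121·1/3
 = 0 + 3/4 + 3 + 27 + 121/3
 = 853/12

71.083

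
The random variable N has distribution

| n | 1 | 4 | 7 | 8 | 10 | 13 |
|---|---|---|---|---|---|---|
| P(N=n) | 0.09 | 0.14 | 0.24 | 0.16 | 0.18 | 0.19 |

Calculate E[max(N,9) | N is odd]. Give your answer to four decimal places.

P(N is odd) = 0.09 + 0.24 + 0.19 = 0.52.
E[max(N,9) | N is odd] = [9·0.09 + 9·0.24 + 13·0.19] / 0.52
 = 5.44 / 0.52
 = 136/13

10.4615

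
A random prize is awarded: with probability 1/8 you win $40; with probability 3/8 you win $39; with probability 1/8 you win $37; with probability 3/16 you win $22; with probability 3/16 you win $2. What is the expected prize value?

E[payout] = 40·1/8 + 39·3/8 + 37·1/8 + 22·3/16 + 2·3/16
 = 5 + 117/8 + 37/8 + 33/8 + 3/8
 = 115/4

28.75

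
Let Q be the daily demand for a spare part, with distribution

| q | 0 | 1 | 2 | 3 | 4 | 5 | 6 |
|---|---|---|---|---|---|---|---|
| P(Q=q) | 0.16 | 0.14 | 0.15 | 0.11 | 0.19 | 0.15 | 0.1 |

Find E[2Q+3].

E[2Q+3] = Σ (2q+3)·P(Q=q)
 = 3·0.16 + 5·0.14 + 7·0.15 + 9·0.11 + 11·0.19 + 13·0.15 + 15·0.1
 = 0.48 + 0.7 + 1.05 + 0.99 + 2.09 + 1.95 + 1.5
 = 8.76

8.76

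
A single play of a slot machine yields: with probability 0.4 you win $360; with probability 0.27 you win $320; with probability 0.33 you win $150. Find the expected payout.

279.9

E[payout] = 360·0.4 + 320·0.27 + 150·0.33
 = 144 + 86.4 + 49.5
 = 279.9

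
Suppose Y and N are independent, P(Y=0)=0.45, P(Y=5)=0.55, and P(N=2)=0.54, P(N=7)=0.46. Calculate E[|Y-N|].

3.332

E[|Y-N|] = Σ_y Σ_n |y-n| · P(Y=y)P(N=n)
 = 2·0.243 + 7·0.207 + 3·0.297 + 2·0.253
 = 0.486 + 1.449 + 0.891 + 0.506
 = 3.332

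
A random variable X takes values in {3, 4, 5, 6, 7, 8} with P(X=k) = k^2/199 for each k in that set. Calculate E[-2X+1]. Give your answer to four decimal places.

E[-2X+1] = Σ (-2x+1)·P(X=x)
 = (-5)·9/199 + (-7)·16/199 + (-9)·25/199 + (-11)·36/199 + (-13)·49/199 + (-15)·64/199
 = (-45/199) + (-112/199) + (-225/199) + (-396/199) + (-637/199) + (-960/199)
 = -2375/199

-11.9347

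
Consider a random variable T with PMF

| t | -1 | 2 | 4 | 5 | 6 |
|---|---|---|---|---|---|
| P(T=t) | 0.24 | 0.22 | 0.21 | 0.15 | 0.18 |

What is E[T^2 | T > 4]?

31

P(T > 4) = 0.15 + 0.18 = 0.33.
E[T^2 | T > 4] = [25·0.15 + 36·0.18] / 0.33
 = 10.23 / 0.33
 = 31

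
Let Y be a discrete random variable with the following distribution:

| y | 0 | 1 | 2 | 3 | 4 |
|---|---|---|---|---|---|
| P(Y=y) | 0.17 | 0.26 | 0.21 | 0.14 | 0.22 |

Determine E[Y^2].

E[Y^2] = Σ y^2·P(Y=y)
 = 0·0.17 + 1·0.26 + 4·0.21 + 9·0.14 + 16·0.22
 = 0 + 0.26 + 0.84 + 1.26 + 3.52
 = 5.88

5.88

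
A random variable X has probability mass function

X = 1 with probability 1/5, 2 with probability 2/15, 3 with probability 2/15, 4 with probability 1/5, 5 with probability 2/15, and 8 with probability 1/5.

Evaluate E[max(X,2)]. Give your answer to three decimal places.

4.133

E[max(X,2)] = Σ max(x,2)·P(X=x)
 = 2·1/5 + 2·2/15 + 3·2/15 + 4·1/5 + 5·2/15 + 8·1/5
 = 2/5 + 4/15 + 2/5 + 4/5 + 2/3 + 8/5
 = 62/15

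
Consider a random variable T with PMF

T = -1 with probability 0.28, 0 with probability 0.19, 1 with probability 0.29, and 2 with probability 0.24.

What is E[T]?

0.49

E[T] = Σ t·P(T=t)
 = (-1)·0.28 + 0·0.19 + 1·0.29 + 2·0.24
 = (-0.28) + 0 + 0.29 + 0.48
 = 0.49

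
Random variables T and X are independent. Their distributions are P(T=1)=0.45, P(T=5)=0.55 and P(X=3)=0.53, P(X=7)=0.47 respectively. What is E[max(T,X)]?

E[max(T,X)] = Σ_t Σ_x max(t,x) · P(T=t)P(X=x)
 = 3·0.2385 + 7·0.2115 + 5·0.2915 + 7·0.2585
 = 0.7155 + 1.4805 + 1.4575 + 1.8095
 = 5.463

5.463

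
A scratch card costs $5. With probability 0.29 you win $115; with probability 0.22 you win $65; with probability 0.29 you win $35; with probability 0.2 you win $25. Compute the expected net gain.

E[payout] = 115·0.29 + 65·0.22 + 35·0.29 + 25·0.2
 = 33.35 + 14.3 + 10.15 + 5
 = 62.8
Net = 62.8 - 5 = 57.8

57.8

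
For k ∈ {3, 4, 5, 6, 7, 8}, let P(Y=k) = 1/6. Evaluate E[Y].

5.5

E[Y] = Σ y·P(Y=y)
 = 3·1/6 + 4·1/6 + 5·1/6 + 6·1/6 + 7·1/6 + 8·1/6
 = 1/2 + 2/3 + 5/6 + 1 + 7/6 + 4/3
 = 11/2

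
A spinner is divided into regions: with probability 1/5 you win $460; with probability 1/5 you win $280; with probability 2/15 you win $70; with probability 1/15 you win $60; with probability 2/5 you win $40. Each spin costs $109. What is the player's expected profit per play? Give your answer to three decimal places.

E[payout] = 460·1/5 + 280·1/5 + 70·2/15 + 60·1/15 + 40·2/5
 = 92 + 56 + 28/3 + 4 + 16
 = 532/3
Net = 532/3 - 109 = 205/3

68.333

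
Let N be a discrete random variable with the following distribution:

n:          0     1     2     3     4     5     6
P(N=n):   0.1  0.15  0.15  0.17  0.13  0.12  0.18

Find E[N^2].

13.84

E[N^2] = Σ n^2·P(N=n)
 = 0·0.1 + 1·0.15 + 4·0.15 + 9·0.17 + 16·0.13 + 25·0.12 + 36·0.18
 = 0 + 0.15 + 0.6 + 1.53 + 2.08 + 3 + 6.48
 = 13.84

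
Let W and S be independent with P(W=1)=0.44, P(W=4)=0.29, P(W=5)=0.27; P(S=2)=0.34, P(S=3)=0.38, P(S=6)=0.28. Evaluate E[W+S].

E[W+S] = Σ_w Σ_s (w+s) · P(W=w)P(S=s)
 = 3·0.1496 + 4·0.1672 + 7·0.1232 + 6·0.0986 + 7·0.1102 + 10·0.0812 + 7·0.0918 + 8·0.1026 + 11·0.0756
 = 0.4488 + 0.6688 + 0.8624 + 0.5916 + 0.7714 + 0.812 + 0.6426 + 0.8208 + 0.8316
 = 6.45

6.45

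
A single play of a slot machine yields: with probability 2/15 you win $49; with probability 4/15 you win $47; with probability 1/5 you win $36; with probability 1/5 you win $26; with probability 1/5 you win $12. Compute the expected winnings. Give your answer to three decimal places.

33.867

E[payout] = 49·2/15 + 47·4/15 + 36·1/5 + 26·1/5 + 12·1/5
 = 98/15 + 188/15 + 36/5 + 26/5 + 12/5
 = 508/15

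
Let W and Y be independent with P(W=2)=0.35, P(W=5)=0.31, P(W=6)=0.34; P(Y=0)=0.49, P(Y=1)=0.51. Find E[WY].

2.1879

E[WY] = Σ_w Σ_y wy · P(W=w)P(Y=y)
 = 0·0.1715 + 2·0.1785 + 0·0.1519 + 5·0.1581 + 0·0.1666 + 6·0.1734
 = 0 + 0.357 + 0 + 0.7905 + 0 + 1.0404
 = 2.1879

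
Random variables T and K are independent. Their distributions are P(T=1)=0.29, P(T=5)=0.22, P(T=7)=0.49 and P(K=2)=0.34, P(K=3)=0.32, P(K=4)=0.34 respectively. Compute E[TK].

14.46

E[TK] = Σ_t Σ_k tk · P(T=t)P(K=k)
 = 2·0.0986 + 3·0.0928 + 4·0.0986 + 10·0.0748 + 15·0.0704 + 20·0.0748 + 14·0.1666 + 21·0.1568 + 28·0.1666
 = 0.1972 + 0.2784 + 0.3944 + 0.748 + 1.056 + 1.496 + 2.3324 + 3.2928 + 4.6648
 = 14.46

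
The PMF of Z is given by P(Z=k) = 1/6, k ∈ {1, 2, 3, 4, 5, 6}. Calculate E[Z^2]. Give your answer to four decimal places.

15.1667

E[Z^2] = Σ z^2·P(Z=z)
 = 1·1/6 + 4·1/6 + 9·1/6 + 16·1/6 + 25·1/6 + 36·1/6
 = 1/6 + 2/3 + 3/2 + 8/3 + 25/6 + 6
 = 91/6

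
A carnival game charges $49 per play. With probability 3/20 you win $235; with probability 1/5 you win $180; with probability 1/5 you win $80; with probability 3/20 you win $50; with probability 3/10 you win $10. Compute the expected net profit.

48.75

E[payout] = 235·3/20 + 180·1/5 + 80·1/5 + 50·3/20 + 10·3/10
 = 141/4 + 36 + 16 + 15/2 + 3
 = 391/4
Net = 391/4 - 49 = 195/4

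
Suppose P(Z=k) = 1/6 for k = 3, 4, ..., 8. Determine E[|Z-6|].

E[|Z-6|] = Σ |z-6|·P(Z=z)
 = 3·1/6 + 2·1/6 + 1·1/6 + 0·1/6 + 1·1/6 + 2·1/6
 = 1/2 + 1/3 + 1/6 + 0 + 1/6 + 1/3
 = 3/2

1.5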